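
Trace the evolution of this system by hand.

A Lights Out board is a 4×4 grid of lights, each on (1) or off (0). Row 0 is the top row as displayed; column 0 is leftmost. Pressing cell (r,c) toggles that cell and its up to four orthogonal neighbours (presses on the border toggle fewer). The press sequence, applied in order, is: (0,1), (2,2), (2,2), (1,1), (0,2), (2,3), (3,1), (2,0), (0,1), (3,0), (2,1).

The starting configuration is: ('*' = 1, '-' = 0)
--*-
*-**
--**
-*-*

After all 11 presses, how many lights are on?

7

0) --*-
*-**
--**
-*-*
1) **--
****
--**
-*-*
2) **--
**-*
-*--
-***
3) **--
****
--**
-*-*
4) *---
---*
-***
-*-*
5) ****
--**
-***
-*-*
6) ****
--*-
-*--
-*--
7) ****
--*-
----
*-*-
8) ****
*-*-
**--
--*-
9) ---*
***-
**--
--*-
10) ---*
***-
-*--
***-
11) ---*
*-*-
*-*-
*-*-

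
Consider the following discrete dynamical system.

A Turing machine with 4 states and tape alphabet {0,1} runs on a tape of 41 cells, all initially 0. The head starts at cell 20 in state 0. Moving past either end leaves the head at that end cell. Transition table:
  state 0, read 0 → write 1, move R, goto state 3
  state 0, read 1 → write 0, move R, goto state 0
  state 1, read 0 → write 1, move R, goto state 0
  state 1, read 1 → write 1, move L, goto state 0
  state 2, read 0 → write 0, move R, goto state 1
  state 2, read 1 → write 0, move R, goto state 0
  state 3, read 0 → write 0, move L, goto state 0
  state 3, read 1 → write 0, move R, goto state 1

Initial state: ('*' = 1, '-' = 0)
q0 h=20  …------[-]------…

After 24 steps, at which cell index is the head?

k=0  q0 h=20  …------[-]------…
k=1  q3 h=21  …-----*[-]------…
k=2  q0 h=20  …------[*]------…
k=3  q0 h=21  …------[-]------…
k=4  q3 h=22  …-----*[-]------…
k=5  q0 h=21  …------[*]------…
k=6  q0 h=22  …------[-]------…
k=7  q3 h=23  …-----*[-]------…
k=8  q0 h=22  …------[*]------…
k=9  q0 h=23  …------[-]------…
k=10  q3 h=24  …-----*[-]------…
k=11  q0 h=23  …------[*]------…
k=12  q0 h=24  …------[-]------…
k=13  q3 h=25  …-----*[-]------…
k=14  q0 h=24  …------[*]------…
k=15  q0 h=25  …------[-]------…
k=16  q3 h=26  …-----*[-]------…
k=17  q0 h=25  …------[*]------…
k=18  q0 h=26  …------[-]------…
k=19  q3 h=27  …-----*[-]------…
k=20  q0 h=26  …------[*]------…
k=21  q0 h=27  …------[-]------…
k=22  q3 h=28  …-----*[-]------…
k=23  q0 h=27  …------[*]------…
k=24  q0 h=28  …------[-]------…

28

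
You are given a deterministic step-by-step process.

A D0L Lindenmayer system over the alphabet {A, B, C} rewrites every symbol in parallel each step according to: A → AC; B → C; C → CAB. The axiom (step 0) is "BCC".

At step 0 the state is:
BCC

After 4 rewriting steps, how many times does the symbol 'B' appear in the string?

t=0: BCC
t=1: CCABCAB
t=2: CABCABACCCABACC
t=3: CABACCCABACCACCABCABCABACCACCABCAB
t=4: CABACCACCABCABCABACCACCABCABACCABCABACCCABACCCABACCACCABCABACCABCABACCCABACC

15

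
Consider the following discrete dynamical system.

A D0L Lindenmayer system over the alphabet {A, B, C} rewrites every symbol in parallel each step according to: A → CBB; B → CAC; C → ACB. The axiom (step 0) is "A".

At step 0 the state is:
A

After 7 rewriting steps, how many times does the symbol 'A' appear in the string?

gen 0: A
gen 1: CBB
gen 2: ACBCACCAC
gen 3: CBBACBCACACBCBBACBACBCBBACB
gen 4: ACBCACCACCBBACBCACACBCBBACBCBBACBCACACBCACCACCBBACBCACCBBACBCACACBCACCACCBBACBCAC
gen 5: CBBACBCACACBCBBACBACBCBBACBACBCACCACCBBACBCACACBCBBACBCBBA…BACBCBBACBCACACBCBBACBACBCBBACBACBCACCACCBBACBCACACBCBBACB  (len 243)
gen 6: ACBCACCACCBBACBCACACBCBBACBCBBACBCACACBCACCACCBBACBCACCBBA…BACBACBCACCACCBBACBCACACBCBBACBCBBACBCACACBCACCACCBBACBCAC  (len 729)
gen 7: CBBACBCACACBCBBACBACBCBBACBACBCACCACCBBACBCACACBCBBACBCBBA…BACBCBBACBCACACBCBBACBACBCBBACBACBCACCACCBBACBCACACBCBBACB  (len 2187)

546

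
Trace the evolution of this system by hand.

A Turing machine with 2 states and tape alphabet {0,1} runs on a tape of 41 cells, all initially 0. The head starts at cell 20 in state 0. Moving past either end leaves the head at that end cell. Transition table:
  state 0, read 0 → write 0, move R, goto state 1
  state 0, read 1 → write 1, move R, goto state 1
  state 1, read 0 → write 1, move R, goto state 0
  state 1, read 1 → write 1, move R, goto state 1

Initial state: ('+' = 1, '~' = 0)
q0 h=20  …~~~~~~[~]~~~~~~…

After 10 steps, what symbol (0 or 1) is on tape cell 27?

[0] q0 h=20  …~~~~~~[~]~~~~~~…
[1] q1 h=21  …~~~~~~[~]~~~~~~…
[2] q0 h=22  …~~~~~+[~]~~~~~~…
[3] q1 h=23  …~~~~+~[~]~~~~~~…
[4] q0 h=24  …~~~+~+[~]~~~~~~…
[5] q1 h=25  …~~+~+~[~]~~~~~~…
[6] q0 h=26  …~+~+~+[~]~~~~~~…
[7] q1 h=27  …+~+~+~[~]~~~~~~…
[8] q0 h=28  …~+~+~+[~]~~~~~~…
[9] q1 h=29  …+~+~+~[~]~~~~~~…
[10] q0 h=30  …~+~+~+[~]~~~~~~…

1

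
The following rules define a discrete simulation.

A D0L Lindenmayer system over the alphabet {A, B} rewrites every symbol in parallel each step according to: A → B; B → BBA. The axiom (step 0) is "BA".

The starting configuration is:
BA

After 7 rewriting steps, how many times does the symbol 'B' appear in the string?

0) BA
1) BBAB
2) BBABBABBBA
3) BBABBABBBABBABBBABBABBAB
4) BBABBABBBABBABBBABBABBABBBABBABBBABBABBABBBABBABBBABBABBBA
5) BBABBABBBABBABBBABBABBABBBABBABBBABBABBABBBABBABBBABBABBBA…BBABBABBBABBABBBABBABBABBBABBABBBABBABBABBBABBABBBABBABBAB  (len 140)
6) BBABBABBBABBABBBABBABBABBBABBABBBABBABBABBBABBABBBABBABBBA…BBABBABBBABBABBBABBABBABBBABBABBBABBABBABBBABBABBBABBABBBA  (len 338)
7) BBABBABBBABBABBBABBABBABBBABBABBBABBABBABBBABBABBBABBABBBA…BBABBABBBABBABBBABBABBABBBABBABBBABBABBABBBABBABBBABBABBAB  (len 816)

577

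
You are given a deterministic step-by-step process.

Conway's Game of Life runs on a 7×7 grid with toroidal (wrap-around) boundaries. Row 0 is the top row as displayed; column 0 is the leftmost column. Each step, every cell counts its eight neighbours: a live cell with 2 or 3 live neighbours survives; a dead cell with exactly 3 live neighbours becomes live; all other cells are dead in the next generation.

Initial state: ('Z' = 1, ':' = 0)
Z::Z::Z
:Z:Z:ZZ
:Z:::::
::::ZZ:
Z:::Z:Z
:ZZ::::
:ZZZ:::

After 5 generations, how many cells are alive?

13

gen 0: Z::Z::Z
:Z:Z:ZZ
:Z:::::
::::ZZ:
Z:::Z:Z
:ZZ::::
:ZZZ:::
gen 1: :::Z:ZZ
:Z::ZZZ
Z:Z:::Z
Z:::ZZZ
ZZ:ZZ:Z
:::::::
:::Z:::
gen 2: Z:ZZ::Z
:ZZZZ::
:::Z:::
::Z:Z::
:Z:ZZ::
Z:ZZZ::
::::Z::
gen 3: Z::::Z:
ZZ::Z::
:Z:::::
::Z:Z::
:Z:::Z:
:ZZ::Z:
Z:::ZZZ
gen 4: :::::::
ZZ::::Z
ZZZZ:::
:ZZ::::
:Z:ZZZ:
:ZZ::::
Z:::Z::
gen 5: :Z::::Z
::::::Z
:::Z::Z
:::::::
Z::ZZ::
ZZZ::Z:
:Z:::::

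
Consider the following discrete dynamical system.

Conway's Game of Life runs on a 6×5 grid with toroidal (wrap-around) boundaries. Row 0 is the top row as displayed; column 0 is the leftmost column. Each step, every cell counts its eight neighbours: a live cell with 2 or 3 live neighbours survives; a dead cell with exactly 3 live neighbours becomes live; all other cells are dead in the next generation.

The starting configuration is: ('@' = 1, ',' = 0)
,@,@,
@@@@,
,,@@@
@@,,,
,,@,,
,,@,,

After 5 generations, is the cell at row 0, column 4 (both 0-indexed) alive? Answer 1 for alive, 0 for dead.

k=0  ,@,@,
@@@@,
,,@@@
@@,,,
,,@,,
,,@,,
k=1  @,,@@
@,,,,
,,,,,
@@,,@
,,@,,
,@@@,
k=2  @,,@,
@,,,,
,@,,@
@@,,,
,,,,@
@@,,,
k=3  @,,,,
@@,,,
,@,,@
,@,,@
,,,,@
@@,,,
k=4  ,,,,@
,@,,@
,@@,@
,,,@@
,@,,@
@@,,@
k=5  ,@,@@
,@@,@
,@@,@
,@,,@
,@@,,
,@,@@

1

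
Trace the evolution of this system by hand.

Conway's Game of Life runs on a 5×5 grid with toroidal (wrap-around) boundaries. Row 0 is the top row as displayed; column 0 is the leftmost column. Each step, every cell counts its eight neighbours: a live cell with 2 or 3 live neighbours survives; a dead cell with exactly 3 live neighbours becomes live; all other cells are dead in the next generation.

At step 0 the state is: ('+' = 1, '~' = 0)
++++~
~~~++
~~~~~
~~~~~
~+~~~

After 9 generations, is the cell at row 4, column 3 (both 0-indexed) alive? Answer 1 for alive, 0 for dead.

1

step 0: ++++~
~~~++
~~~~~
~~~~~
~+~~~
step 1: ++~+~
++~++
~~~~~
~~~~~
++~~~
step 2: ~~~+~
~+~+~
+~~~+
~~~~~
+++~+
step 3: ~~~+~
+~++~
+~~~+
~~~+~
+++++
step 4: ~~~~~
++++~
+++~~
~~~~~
++~~~
step 5: ~~~~+
+~~++
+~~++
~~+~~
~~~~~
step 6: +~~++
~~~~~
+++~~
~~~++
~~~~~
step 7: ~~~~+
~~++~
+++++
+++++
+~~~~
step 8: ~~~++
~~~~~
~~~~~
~~~~~
~~+~~
step 9: ~~~+~
~~~~~
~~~~~
~~~~~
~~~+~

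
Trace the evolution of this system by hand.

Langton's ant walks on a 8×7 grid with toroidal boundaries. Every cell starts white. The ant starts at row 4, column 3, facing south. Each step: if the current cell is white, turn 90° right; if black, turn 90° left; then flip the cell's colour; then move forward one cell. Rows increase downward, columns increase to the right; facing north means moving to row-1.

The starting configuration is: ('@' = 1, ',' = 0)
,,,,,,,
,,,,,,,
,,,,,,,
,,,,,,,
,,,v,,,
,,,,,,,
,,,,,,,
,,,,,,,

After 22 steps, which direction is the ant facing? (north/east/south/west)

south

k=0  ,,,,,,,
,,,,,,,
,,,,,,,
,,,,,,,
,,,v,,,
,,,,,,,
,,,,,,,
,,,,,,,
k=1  ,,,,,,,
,,,,,,,
,,,,,,,
,,,,,,,
,,<@,,,
,,,,,,,
,,,,,,,
,,,,,,,
k=2  ,,,,,,,
,,,,,,,
,,,,,,,
,,^,,,,
,,@@,,,
,,,,,,,
,,,,,,,
,,,,,,,
k=3  ,,,,,,,
,,,,,,,
,,,,,,,
,,@>,,,
,,@@,,,
,,,,,,,
,,,,,,,
,,,,,,,
k=4  ,,,,,,,
,,,,,,,
,,,,,,,
,,@@,,,
,,@v,,,
,,,,,,,
,,,,,,,
,,,,,,,
k=5  ,,,,,,,
,,,,,,,
,,,,,,,
,,@@,,,
,,@,>,,
,,,,,,,
,,,,,,,
,,,,,,,
k=6  ,,,,,,,
,,,,,,,
,,,,,,,
,,@@,,,
,,@,@,,
,,,,v,,
,,,,,,,
,,,,,,,
k=7  ,,,,,,,
,,,,,,,
,,,,,,,
,,@@,,,
,,@,@,,
,,,<@,,
,,,,,,,
,,,,,,,
k=8  ,,,,,,,
,,,,,,,
,,,,,,,
,,@@,,,
,,@^@,,
,,,@@,,
,,,,,,,
,,,,,,,
k=9  ,,,,,,,
,,,,,,,
,,,,,,,
,,@@,,,
,,@@>,,
,,,@@,,
,,,,,,,
,,,,,,,
k=10  ,,,,,,,
,,,,,,,
,,,,,,,
,,@@^,,
,,@@,,,
,,,@@,,
,,,,,,,
,,,,,,,
k=11  ,,,,,,,
,,,,,,,
,,,,,,,
,,@@@>,
,,@@,,,
,,,@@,,
,,,,,,,
,,,,,,,
k=12  ,,,,,,,
,,,,,,,
,,,,,,,
,,@@@@,
,,@@,v,
,,,@@,,
,,,,,,,
,,,,,,,
k=13  ,,,,,,,
,,,,,,,
,,,,,,,
,,@@@@,
,,@@<@,
,,,@@,,
,,,,,,,
,,,,,,,
k=14  ,,,,,,,
,,,,,,,
,,,,,,,
,,@@^@,
,,@@@@,
,,,@@,,
,,,,,,,
,,,,,,,
k=15  ,,,,,,,
,,,,,,,
,,,,,,,
,,@<,@,
,,@@@@,
,,,@@,,
,,,,,,,
,,,,,,,
k=16  ,,,,,,,
,,,,,,,
,,,,,,,
,,@,,@,
,,@v@@,
,,,@@,,
,,,,,,,
,,,,,,,
k=17  ,,,,,,,
,,,,,,,
,,,,,,,
,,@,,@,
,,@,>@,
,,,@@,,
,,,,,,,
,,,,,,,
k=18  ,,,,,,,
,,,,,,,
,,,,,,,
,,@,^@,
,,@,,@,
,,,@@,,
,,,,,,,
,,,,,,,
k=19  ,,,,,,,
,,,,,,,
,,,,,,,
,,@,@>,
,,@,,@,
,,,@@,,
,,,,,,,
,,,,,,,
k=20  ,,,,,,,
,,,,,,,
,,,,,^,
,,@,@,,
,,@,,@,
,,,@@,,
,,,,,,,
,,,,,,,
k=21  ,,,,,,,
,,,,,,,
,,,,,@>
,,@,@,,
,,@,,@,
,,,@@,,
,,,,,,,
,,,,,,,
k=22  ,,,,,,,
,,,,,,,
,,,,,@@
,,@,@,v
,,@,,@,
,,,@@,,
,,,,,,,
,,,,,,,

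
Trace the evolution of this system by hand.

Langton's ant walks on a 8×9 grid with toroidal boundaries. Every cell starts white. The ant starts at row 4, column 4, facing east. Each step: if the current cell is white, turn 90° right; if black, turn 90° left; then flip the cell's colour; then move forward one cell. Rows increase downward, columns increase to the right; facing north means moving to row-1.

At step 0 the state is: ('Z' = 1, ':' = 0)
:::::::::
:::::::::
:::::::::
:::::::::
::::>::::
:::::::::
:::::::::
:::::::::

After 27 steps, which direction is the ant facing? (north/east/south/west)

north

step 0: :::::::::
:::::::::
:::::::::
:::::::::
::::>::::
:::::::::
:::::::::
:::::::::
step 1: :::::::::
:::::::::
:::::::::
:::::::::
::::Z::::
::::v::::
:::::::::
:::::::::
step 2: :::::::::
:::::::::
:::::::::
:::::::::
::::Z::::
:::<Z::::
:::::::::
:::::::::
step 3: :::::::::
:::::::::
:::::::::
:::::::::
:::^Z::::
:::ZZ::::
:::::::::
:::::::::
step 4: :::::::::
:::::::::
:::::::::
:::::::::
:::Z>::::
:::ZZ::::
:::::::::
:::::::::
step 5: :::::::::
:::::::::
:::::::::
::::^::::
:::Z:::::
:::ZZ::::
:::::::::
:::::::::
step 6: :::::::::
:::::::::
:::::::::
::::Z>:::
:::Z:::::
:::ZZ::::
:::::::::
:::::::::
step 7: :::::::::
:::::::::
:::::::::
::::ZZ:::
:::Z:v:::
:::ZZ::::
:::::::::
:::::::::
step 8: :::::::::
:::::::::
:::::::::
::::ZZ:::
:::Z<Z:::
:::ZZ::::
:::::::::
:::::::::
step 9: :::::::::
:::::::::
:::::::::
::::^Z:::
:::ZZZ:::
:::ZZ::::
:::::::::
:::::::::
step 10: :::::::::
:::::::::
:::::::::
:::<:Z:::
:::ZZZ:::
:::ZZ::::
:::::::::
:::::::::
step 11: :::::::::
:::::::::
:::^:::::
:::Z:Z:::
:::ZZZ:::
:::ZZ::::
:::::::::
:::::::::
step 12: :::::::::
:::::::::
:::Z>::::
:::Z:Z:::
:::ZZZ:::
:::ZZ::::
:::::::::
:::::::::
step 13: :::::::::
:::::::::
:::ZZ::::
:::ZvZ:::
:::ZZZ:::
:::ZZ::::
:::::::::
:::::::::
step 14: :::::::::
:::::::::
:::ZZ::::
:::<ZZ:::
:::ZZZ:::
:::ZZ::::
:::::::::
:::::::::
step 15: :::::::::
:::::::::
:::ZZ::::
::::ZZ:::
:::vZZ:::
:::ZZ::::
:::::::::
:::::::::
step 16: :::::::::
:::::::::
:::ZZ::::
::::ZZ:::
::::>Z:::
:::ZZ::::
:::::::::
:::::::::
step 17: :::::::::
:::::::::
:::ZZ::::
::::^Z:::
:::::Z:::
:::ZZ::::
:::::::::
:::::::::
step 18: :::::::::
:::::::::
:::ZZ::::
:::<:Z:::
:::::Z:::
:::ZZ::::
:::::::::
:::::::::
step 19: :::::::::
:::::::::
:::^Z::::
:::Z:Z:::
:::::Z:::
:::ZZ::::
:::::::::
:::::::::
step 20: :::::::::
:::::::::
::<:Z::::
:::Z:Z:::
:::::Z:::
:::ZZ::::
:::::::::
:::::::::
step 21: :::::::::
::^::::::
::Z:Z::::
:::Z:Z:::
:::::Z:::
:::ZZ::::
:::::::::
:::::::::
step 22: :::::::::
::Z>:::::
::Z:Z::::
:::Z:Z:::
:::::Z:::
:::ZZ::::
:::::::::
:::::::::
step 23: :::::::::
::ZZ:::::
::ZvZ::::
:::Z:Z:::
:::::Z:::
:::ZZ::::
:::::::::
:::::::::
step 24: :::::::::
::ZZ:::::
::<ZZ::::
:::Z:Z:::
:::::Z:::
:::ZZ::::
:::::::::
:::::::::
step 25: :::::::::
::ZZ:::::
:::ZZ::::
::vZ:Z:::
:::::Z:::
:::ZZ::::
:::::::::
:::::::::
step 26: :::::::::
::ZZ:::::
:::ZZ::::
:<ZZ:Z:::
:::::Z:::
:::ZZ::::
:::::::::
:::::::::
step 27: :::::::::
::ZZ:::::
:^:ZZ::::
:ZZZ:Z:::
:::::Z:::
:::ZZ::::
:::::::::
:::::::::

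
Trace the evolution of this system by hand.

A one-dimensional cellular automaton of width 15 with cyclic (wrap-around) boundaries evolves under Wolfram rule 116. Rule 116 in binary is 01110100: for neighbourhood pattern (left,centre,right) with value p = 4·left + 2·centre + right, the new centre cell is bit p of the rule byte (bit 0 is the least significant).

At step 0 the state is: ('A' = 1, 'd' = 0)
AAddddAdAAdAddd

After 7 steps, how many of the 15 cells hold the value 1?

t=0: AAddddAdAAdAddd
t=1: dAAdddAAdAAAAdd
t=2: ddAAdddAAdddAAd
t=3: dddAAdddAAdddAA
t=4: AdddAAdddAAdddA
t=5: AAdddAAdddAAddd
t=6: dAAdddAAdddAAdd
t=7: ddAAdddAAdddAAd

6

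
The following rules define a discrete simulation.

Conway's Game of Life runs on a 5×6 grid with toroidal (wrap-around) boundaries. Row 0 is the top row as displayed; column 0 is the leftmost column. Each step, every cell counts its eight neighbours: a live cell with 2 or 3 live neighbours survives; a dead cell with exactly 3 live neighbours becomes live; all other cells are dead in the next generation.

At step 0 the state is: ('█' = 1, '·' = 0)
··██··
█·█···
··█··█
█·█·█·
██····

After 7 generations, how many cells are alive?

4

step 0: ··██··
█·█···
··█··█
█·█·█·
██····
step 1: █·██··
··█···
█·█··█
█·██··
█····█
step 2: █·██·█
█·█··█
█·█··█
··███·
█···██
step 3: ··██··
··█···
█·█···
··█···
█·····
step 4: ·███··
··█···
··██··
······
·███··
step 5: ······
······
··██··
·█····
·█·█··
step 6: ······
······
··█···
·█·█··
··█···
step 7: ······
······
··█···
·█·█··
··█···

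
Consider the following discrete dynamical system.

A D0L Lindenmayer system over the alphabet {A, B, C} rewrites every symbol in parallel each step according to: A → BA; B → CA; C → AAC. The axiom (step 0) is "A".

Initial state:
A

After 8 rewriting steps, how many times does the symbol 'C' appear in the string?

step 0: A
step 1: BA
step 2: CABA
step 3: AACBACABA
step 4: BABAAACCABAAACBACABA
step 5: CABACABABABAAACAACBACABABABAAACCABAAACBACABA
step 6: AACBACABAAACBACABACABACABABABAAACBABAAACCABAAACBACABACABACABABABAAACAACBACABABABAAACCABAAACBACABA
step 7: BABAAACCABAAACBACABABABAAACCABAAACBACABAAACBACABAAACBACABA…CCABAAACBACABACABACABABABAAACAACBACABABABAAACCABAAACBACABA  (len 214)
step 8: CABACABABABAAACAACBACABABABAAACCABAAACBACABACABACABABABAAA…CCABAAACBACABACABACABABABAAACAACBACABABABAAACCABAAACBACABA  (len 472)

97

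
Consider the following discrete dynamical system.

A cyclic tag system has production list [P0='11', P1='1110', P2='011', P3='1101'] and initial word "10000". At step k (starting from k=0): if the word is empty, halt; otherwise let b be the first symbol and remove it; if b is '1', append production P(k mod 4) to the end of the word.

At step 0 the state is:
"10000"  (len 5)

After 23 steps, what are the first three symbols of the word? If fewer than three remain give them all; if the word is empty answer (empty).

step 0: "10000"  (len 5)
step 1: "000011"  (len 6)
step 2: "00011"  (len 5)
step 3: "0011"  (len 4)
step 4: "011"  (len 3)
step 5: "11"  (len 2)
step 6: "11110"  (len 5)
step 7: "1110011"  (len 7)
step 8: "1100111101"  (len 10)
step 9: "10011110111"  (len 11)
step 10: "00111101111110"  (len 14)
step 11: "0111101111110"  (len 13)
step 12: "111101111110"  (len 12)
step 13: "1110111111011"  (len 13)
step 14: "1101111110111110"  (len 16)
step 15: "101111110111110011"  (len 18)
step 16: "011111101111100111101"  (len 21)
step 17: "11111101111100111101"  (len 20)
step 18: "11111011111001111011110"  (len 23)
step 19: "1111011111001111011110011"  (len 25)
step 20: "1110111110011110111100111101"  (len 28)
step 21: "11011111001111011110011110111"  (len 29)
step 22: "10111110011110111100111101111110"  (len 32)
step 23: "0111110011110111100111101111110011"  (len 34)

011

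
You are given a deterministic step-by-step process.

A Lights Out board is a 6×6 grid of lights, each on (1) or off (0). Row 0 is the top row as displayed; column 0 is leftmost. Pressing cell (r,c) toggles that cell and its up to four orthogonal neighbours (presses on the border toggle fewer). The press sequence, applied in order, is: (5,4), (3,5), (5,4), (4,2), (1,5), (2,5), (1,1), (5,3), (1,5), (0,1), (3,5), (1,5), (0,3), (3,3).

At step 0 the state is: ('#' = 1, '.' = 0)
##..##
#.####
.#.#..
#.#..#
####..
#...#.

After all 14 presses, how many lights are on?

0) ##..##
#.####
.#.#..
#.#..#
####..
#...#.
1) ##..##
#.####
.#.#..
#.#..#
#####.
#..#.#
2) ##..##
#.####
.#.#.#
#.#.#.
######
#..#.#
3) ##..##
#.####
.#.#.#
#.#.#.
####.#
#...#.
4) ##..##
#.####
.#.#.#
#...#.
#....#
#.#.#.
5) ##..#.
#.##..
.#.#..
#...#.
#....#
#.#.#.
6) ##..#.
#.##.#
.#.###
#...##
#....#
#.#.#.
7) #...#.
.#.#.#
...###
#...##
#....#
#.#.#.
8) #...#.
.#.#.#
...###
#...##
#..#.#
#..#..
9) #...##
.#.##.
...##.
#...##
#..#.#
#..#..
10) .##.##
...##.
...##.
#...##
#..#.#
#..#..
11) .##.##
...##.
...###
#.....
#..#..
#..#..
12) .##.#.
...#.#
...##.
#.....
#..#..
#..#..
13) .#.#..
.....#
...##.
#.....
#..#..
#..#..
14) .#.#..
.....#
....#.
#.###.
#.....
#..#..

11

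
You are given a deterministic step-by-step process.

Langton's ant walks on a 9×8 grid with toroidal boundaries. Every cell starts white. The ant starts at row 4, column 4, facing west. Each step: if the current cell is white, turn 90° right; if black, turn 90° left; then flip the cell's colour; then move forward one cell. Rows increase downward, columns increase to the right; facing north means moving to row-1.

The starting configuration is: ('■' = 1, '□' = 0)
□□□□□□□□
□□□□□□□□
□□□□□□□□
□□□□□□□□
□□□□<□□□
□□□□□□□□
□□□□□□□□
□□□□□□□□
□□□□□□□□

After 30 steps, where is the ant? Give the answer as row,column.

5,5

gen 0: □□□□□□□□
□□□□□□□□
□□□□□□□□
□□□□□□□□
□□□□<□□□
□□□□□□□□
□□□□□□□□
□□□□□□□□
□□□□□□□□
gen 1: □□□□□□□□
□□□□□□□□
□□□□□□□□
□□□□^□□□
□□□□■□□□
□□□□□□□□
□□□□□□□□
□□□□□□□□
□□□□□□□□
gen 2: □□□□□□□□
□□□□□□□□
□□□□□□□□
□□□□■>□□
□□□□■□□□
□□□□□□□□
□□□□□□□□
□□□□□□□□
□□□□□□□□
gen 3: □□□□□□□□
□□□□□□□□
□□□□□□□□
□□□□■■□□
□□□□■v□□
□□□□□□□□
□□□□□□□□
□□□□□□□□
□□□□□□□□
gen 4: □□□□□□□□
□□□□□□□□
□□□□□□□□
□□□□■■□□
□□□□<■□□
□□□□□□□□
□□□□□□□□
□□□□□□□□
□□□□□□□□
gen 5: □□□□□□□□
□□□□□□□□
□□□□□□□□
□□□□■■□□
□□□□□■□□
□□□□v□□□
□□□□□□□□
□□□□□□□□
□□□□□□□□
gen 6: □□□□□□□□
□□□□□□□□
□□□□□□□□
□□□□■■□□
□□□□□■□□
□□□<■□□□
□□□□□□□□
□□□□□□□□
□□□□□□□□
gen 7: □□□□□□□□
□□□□□□□□
□□□□□□□□
□□□□■■□□
□□□^□■□□
□□□■■□□□
□□□□□□□□
□□□□□□□□
□□□□□□□□
gen 8: □□□□□□□□
□□□□□□□□
□□□□□□□□
□□□□■■□□
□□□■>■□□
□□□■■□□□
□□□□□□□□
□□□□□□□□
□□□□□□□□
gen 9: □□□□□□□□
□□□□□□□□
□□□□□□□□
□□□□■■□□
□□□■■■□□
□□□■v□□□
□□□□□□□□
□□□□□□□□
□□□□□□□□
gen 10: □□□□□□□□
□□□□□□□□
□□□□□□□□
□□□□■■□□
□□□■■■□□
□□□■□>□□
□□□□□□□□
□□□□□□□□
□□□□□□□□
gen 11: □□□□□□□□
□□□□□□□□
□□□□□□□□
□□□□■■□□
□□□■■■□□
□□□■□■□□
□□□□□v□□
□□□□□□□□
□□□□□□□□
gen 12: □□□□□□□□
□□□□□□□□
□□□□□□□□
□□□□■■□□
□□□■■■□□
□□□■□■□□
□□□□<■□□
□□□□□□□□
□□□□□□□□
gen 13: □□□□□□□□
□□□□□□□□
□□□□□□□□
□□□□■■□□
□□□■■■□□
□□□■^■□□
□□□□■■□□
□□□□□□□□
□□□□□□□□
gen 14: □□□□□□□□
□□□□□□□□
□□□□□□□□
□□□□■■□□
□□□■■■□□
□□□■■>□□
□□□□■■□□
□□□□□□□□
□□□□□□□□
gen 15: □□□□□□□□
□□□□□□□□
□□□□□□□□
□□□□■■□□
□□□■■^□□
□□□■■□□□
□□□□■■□□
□□□□□□□□
□□□□□□□□
gen 16: □□□□□□□□
□□□□□□□□
□□□□□□□□
□□□□■■□□
□□□■<□□□
□□□■■□□□
□□□□■■□□
□□□□□□□□
□□□□□□□□
gen 17: □□□□□□□□
□□□□□□□□
□□□□□□□□
□□□□■■□□
□□□■□□□□
□□□■v□□□
□□□□■■□□
□□□□□□□□
□□□□□□□□
gen 18: □□□□□□□□
□□□□□□□□
□□□□□□□□
□□□□■■□□
□□□■□□□□
□□□■□>□□
□□□□■■□□
□□□□□□□□
□□□□□□□□
gen 19: □□□□□□□□
□□□□□□□□
□□□□□□□□
□□□□■■□□
□□□■□□□□
□□□■□■□□
□□□□■v□□
□□□□□□□□
□□□□□□□□
gen 20: □□□□□□□□
□□□□□□□□
□□□□□□□□
□□□□■■□□
□□□■□□□□
□□□■□■□□
□□□□■□>□
□□□□□□□□
□□□□□□□□
gen 21: □□□□□□□□
□□□□□□□□
□□□□□□□□
□□□□■■□□
□□□■□□□□
□□□■□■□□
□□□□■□■□
□□□□□□v□
□□□□□□□□
gen 22: □□□□□□□□
□□□□□□□□
□□□□□□□□
□□□□■■□□
□□□■□□□□
□□□■□■□□
□□□□■□■□
□□□□□<■□
□□□□□□□□
gen 23: □□□□□□□□
□□□□□□□□
□□□□□□□□
□□□□■■□□
□□□■□□□□
□□□■□■□□
□□□□■^■□
□□□□□■■□
□□□□□□□□
gen 24: □□□□□□□□
□□□□□□□□
□□□□□□□□
□□□□■■□□
□□□■□□□□
□□□■□■□□
□□□□■■>□
□□□□□■■□
□□□□□□□□
gen 25: □□□□□□□□
□□□□□□□□
□□□□□□□□
□□□□■■□□
□□□■□□□□
□□□■□■^□
□□□□■■□□
□□□□□■■□
□□□□□□□□
gen 26: □□□□□□□□
□□□□□□□□
□□□□□□□□
□□□□■■□□
□□□■□□□□
□□□■□■■>
□□□□■■□□
□□□□□■■□
□□□□□□□□
gen 27: □□□□□□□□
□□□□□□□□
□□□□□□□□
□□□□■■□□
□□□■□□□□
□□□■□■■■
□□□□■■□v
□□□□□■■□
□□□□□□□□
gen 28: □□□□□□□□
□□□□□□□□
□□□□□□□□
□□□□■■□□
□□□■□□□□
□□□■□■■■
□□□□■■<■
□□□□□■■□
□□□□□□□□
gen 29: □□□□□□□□
□□□□□□□□
□□□□□□□□
□□□□■■□□
□□□■□□□□
□□□■□■^■
□□□□■■■■
□□□□□■■□
□□□□□□□□
gen 30: □□□□□□□□
□□□□□□□□
□□□□□□□□
□□□□■■□□
□□□■□□□□
□□□■□<□■
□□□□■■■■
□□□□□■■□
□□□□□□□□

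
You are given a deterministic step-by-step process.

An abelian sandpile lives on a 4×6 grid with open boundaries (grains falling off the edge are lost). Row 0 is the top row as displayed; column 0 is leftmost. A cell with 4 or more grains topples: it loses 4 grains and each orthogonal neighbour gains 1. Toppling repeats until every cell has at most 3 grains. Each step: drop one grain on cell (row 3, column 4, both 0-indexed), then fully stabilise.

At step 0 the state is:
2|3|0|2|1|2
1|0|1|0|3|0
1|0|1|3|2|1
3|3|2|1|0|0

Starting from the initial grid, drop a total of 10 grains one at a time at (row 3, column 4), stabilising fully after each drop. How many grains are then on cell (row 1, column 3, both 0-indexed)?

gen 0: 2|3|0|2|1|2
1|0|1|0|3|0
1|0|1|3|2|1
3|3|2|1|0|0
gen 1: 2|3|0|2|1|2
1|0|1|0|3|0
1|0|1|3|2|1
3|3|2|1|1|0
gen 2: 2|3|0|2|1|2
1|0|1|0|3|0
1|0|1|3|2|1
3|3|2|1|2|0
gen 3: 2|3|0|2|1|2
1|0|1|0|3|0
1|0|1|3|2|1
3|3|2|1|3|0
gen 4: 2|3|0|2|1|2
1|0|1|0|3|0
1|0|1|3|3|1
3|3|2|2|0|1
gen 5: 2|3|0|2|1|2
1|0|1|0|3|0
1|0|1|3|3|1
3|3|2|2|1|1
gen 6: 2|3|0|2|1|2
1|0|1|0|3|0
1|0|1|3|3|1
3|3|2|2|2|1
gen 7: 2|3|0|2|1|2
1|0|1|0|3|0
1|0|1|3|3|1
3|3|2|2|3|1
gen 8: 2|3|0|2|2|2
1|0|1|2|0|1
1|0|2|1|2|2
3|3|3|0|2|2
gen 9: 2|3|0|2|2|2
1|0|1|2|0|1
1|0|2|1|2|2
3|3|3|0|3|2
gen 10: 2|3|0|2|2|2
1|0|1|2|0|1
1|0|2|1|3|2
3|3|3|1|0|3

2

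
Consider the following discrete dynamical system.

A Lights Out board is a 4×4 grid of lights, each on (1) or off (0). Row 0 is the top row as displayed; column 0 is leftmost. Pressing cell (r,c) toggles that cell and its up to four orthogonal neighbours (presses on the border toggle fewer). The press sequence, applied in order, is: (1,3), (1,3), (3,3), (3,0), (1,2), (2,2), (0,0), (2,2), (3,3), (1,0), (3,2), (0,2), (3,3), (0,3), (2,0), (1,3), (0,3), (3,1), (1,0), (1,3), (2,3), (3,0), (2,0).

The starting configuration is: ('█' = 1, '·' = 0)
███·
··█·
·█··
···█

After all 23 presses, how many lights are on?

[0] ███·
··█·
·█··
···█
[1] ████
···█
·█·█
···█
[2] ███·
··█·
·█··
···█
[3] ███·
··█·
·█·█
··█·
[4] ███·
··█·
██·█
███·
[5] ██··
·█·█
████
███·
[6] ██··
·███
█···
██··
[7] ····
████
█···
██··
[8] ····
██·█
████
███·
[9] ····
██·█
███·
██·█
[10] █···
···█
·██·
██·█
[11] █···
···█
·█··
█·█·
[12] ████
··██
·█··
█·█·
[13] ████
··██
·█·█
█··█
[14] ██··
··█·
·█·█
█··█
[15] ██··
█·█·
█··█
···█
[16] ██·█
█··█
█···
···█
[17] ███·
█···
█···
···█
[18] ███·
█···
██··
████
[19] ·██·
·█··
·█··
████
[20] ·███
·███
·█·█
████
[21] ·███
·██·
·██·
███·
[22] ·███
·██·
███·
··█·
[23] ·███
███·
··█·
█·█·

9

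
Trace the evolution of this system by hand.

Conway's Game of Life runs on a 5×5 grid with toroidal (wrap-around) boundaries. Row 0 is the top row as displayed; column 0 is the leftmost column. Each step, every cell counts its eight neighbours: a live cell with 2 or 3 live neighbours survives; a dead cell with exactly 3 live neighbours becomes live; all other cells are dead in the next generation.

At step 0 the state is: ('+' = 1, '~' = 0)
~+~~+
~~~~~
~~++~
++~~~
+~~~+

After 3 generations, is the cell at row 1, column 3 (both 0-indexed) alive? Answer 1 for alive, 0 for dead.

0) ~+~~+
~~~~~
~~++~
++~~~
+~~~+
1) ~~~~+
~~++~
~++~~
++++~
~~~~+
2) ~~~~+
~+++~
+~~~+
+~~++
~++~+
3) ~~~~+
~+++~
~~~~~
~~+~~
~++~~

1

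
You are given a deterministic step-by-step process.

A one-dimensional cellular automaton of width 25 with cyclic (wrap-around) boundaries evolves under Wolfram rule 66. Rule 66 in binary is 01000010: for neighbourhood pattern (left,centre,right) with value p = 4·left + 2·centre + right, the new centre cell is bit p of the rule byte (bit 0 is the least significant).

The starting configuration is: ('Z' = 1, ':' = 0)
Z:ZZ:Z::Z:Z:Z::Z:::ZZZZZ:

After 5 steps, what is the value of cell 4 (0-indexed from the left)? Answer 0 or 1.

0

0) Z:ZZ:Z::Z:Z:Z::Z:::ZZZZZ:
1) :::Z:::Z::::::Z:::Z::::Z:
2) ::Z:::Z::::::Z:::Z::::Z::
3) :Z:::Z::::::Z:::Z::::Z:::
4) Z:::Z::::::Z:::Z::::Z::::
5) :::Z::::::Z:::Z::::Z::::Z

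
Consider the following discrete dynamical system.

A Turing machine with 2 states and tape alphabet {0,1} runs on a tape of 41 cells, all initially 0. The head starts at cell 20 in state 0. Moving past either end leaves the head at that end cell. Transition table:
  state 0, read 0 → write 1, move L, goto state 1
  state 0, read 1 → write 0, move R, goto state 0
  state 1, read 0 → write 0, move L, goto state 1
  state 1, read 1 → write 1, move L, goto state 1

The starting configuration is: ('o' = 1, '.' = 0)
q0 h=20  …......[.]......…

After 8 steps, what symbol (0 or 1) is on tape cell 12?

0

step 0: q0 h=20  …......[.]......…
step 1: q1 h=19  …......[.]o.....…
step 2: q1 h=18  …......[.].o....…
step 3: q1 h=17  …......[.]..o...…
step 4: q1 h=16  …......[.]...o..…
step 5: q1 h=15  …......[.]....o.…
step 6: q1 h=14  …......[.].....o…
step 7: q1 h=13  …......[.]......…
step 8: q1 h=12  …......[.]......…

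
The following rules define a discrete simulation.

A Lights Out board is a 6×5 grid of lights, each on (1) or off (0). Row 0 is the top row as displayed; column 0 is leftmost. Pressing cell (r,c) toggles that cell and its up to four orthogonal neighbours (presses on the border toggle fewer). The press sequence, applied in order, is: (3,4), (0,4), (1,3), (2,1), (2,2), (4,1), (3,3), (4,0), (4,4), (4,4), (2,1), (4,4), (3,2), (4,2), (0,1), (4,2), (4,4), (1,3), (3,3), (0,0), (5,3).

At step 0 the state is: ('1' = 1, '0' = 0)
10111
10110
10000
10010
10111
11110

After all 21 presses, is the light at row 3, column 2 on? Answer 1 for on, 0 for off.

0

k=0  10111
10110
10000
10010
10111
11110
k=1  10111
10110
10001
10001
10110
11110
k=2  10100
10111
10001
10001
10110
11110
k=3  10110
10000
10011
10001
10110
11110
k=4  10110
11000
01111
11001
10110
11110
k=5  10110
11100
00001
11101
10110
11110
k=6  10110
11100
00001
10101
01010
10110
k=7  10110
11100
00011
10010
01000
10110
k=8  10110
11100
00011
00010
10000
00110
k=9  10110
11100
00011
00011
10011
00111
k=10  10110
11100
00011
00010
10000
00110
k=11  10110
10100
11111
01010
10000
00110
k=12  10110
10100
11111
01011
10011
00111
k=13  10110
10100
11011
00101
10111
00111
k=14  10110
10100
11011
00001
11001
00011
k=15  01010
11100
11011
00001
11001
00011
k=16  01010
11100
11011
00101
10111
00111
k=17  01010
11100
11011
00100
10100
00110
k=18  01000
11011
11001
00100
10100
00110
k=19  01000
11011
11011
00011
10110
00110
k=20  10000
01011
11011
00011
10110
00110
k=21  10000
01011
11011
00011
10100
00001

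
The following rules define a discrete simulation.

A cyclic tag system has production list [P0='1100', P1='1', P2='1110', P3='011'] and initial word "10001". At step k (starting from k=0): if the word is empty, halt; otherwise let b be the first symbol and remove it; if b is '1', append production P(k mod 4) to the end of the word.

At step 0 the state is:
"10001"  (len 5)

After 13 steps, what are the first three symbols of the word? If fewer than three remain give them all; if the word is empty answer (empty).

111

step 0: "10001"  (len 5)
step 1: "00011100"  (len 8)
step 2: "0011100"  (len 7)
step 3: "011100"  (len 6)
step 4: "11100"  (len 5)
step 5: "11001100"  (len 8)
step 6: "10011001"  (len 8)
step 7: "00110011110"  (len 11)
step 8: "0110011110"  (len 10)
step 9: "110011110"  (len 9)
step 10: "100111101"  (len 9)
step 11: "001111011110"  (len 12)
step 12: "01111011110"  (len 11)
step 13: "1111011110"  (len 10)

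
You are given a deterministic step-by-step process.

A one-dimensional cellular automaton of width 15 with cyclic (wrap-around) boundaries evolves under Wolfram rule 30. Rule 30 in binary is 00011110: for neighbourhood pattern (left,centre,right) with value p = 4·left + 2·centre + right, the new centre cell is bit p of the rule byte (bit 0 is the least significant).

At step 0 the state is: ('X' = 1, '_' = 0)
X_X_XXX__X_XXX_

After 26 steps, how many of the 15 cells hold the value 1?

11

0) X_X_XXX__X_XXX_
1) X_X_X__XXX_X___
2) X_X_XXXX___XX_X
3) __X_X___X_XX__X
4) XXX_XX_XX_X_XXX
5) ____X__X__X_X__
6) ___XXXXXXXX_XX_
7) __XX________X_X
8) XXX_X______XX_X
9) ____XX____XX__X
10) X__XX_X__XX_XXX
11) _XXX__XXXX__X__
12) XX__XXX___XXXX_
13) X_XXX__X_XX____
14) X_X__XXX_X_X__X
15) __XXXX___X_XXXX
16) XXX___X_XX_X___
17) X__X_XX_X__XX_X
18) _XXX_X__XXXX__X
19) _X___XXXX___XXX
20) _XX_XX___X_XX__
21) XX__X_X_XX_X_X_
22) X_XXX_X_X__X_X_
23) X_X___X_XXXX_X_
24) X_XX_XX_X____X_
25) X_X__X__XX__XX_
26) X_XXXXXXX_XXX__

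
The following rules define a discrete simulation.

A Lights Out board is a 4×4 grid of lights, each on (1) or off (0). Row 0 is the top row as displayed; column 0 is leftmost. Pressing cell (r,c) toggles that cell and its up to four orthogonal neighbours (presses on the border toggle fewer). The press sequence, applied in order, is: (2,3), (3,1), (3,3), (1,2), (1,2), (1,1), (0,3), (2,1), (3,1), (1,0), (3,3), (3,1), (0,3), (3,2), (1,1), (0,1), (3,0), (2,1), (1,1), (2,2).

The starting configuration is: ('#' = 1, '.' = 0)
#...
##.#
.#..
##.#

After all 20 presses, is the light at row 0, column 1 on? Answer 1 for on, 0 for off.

0

gen 0: #...
##.#
.#..
##.#
gen 1: #...
##..
.###
##..
gen 2: #...
##..
..##
..#.
gen 3: #...
##..
..#.
...#
gen 4: #.#.
#.##
....
...#
gen 5: #...
##..
..#.
...#
gen 6: ##..
..#.
.##.
...#
gen 7: ####
..##
.##.
...#
gen 8: ####
.###
#...
.#.#
gen 9: ####
.###
##..
#.##
gen 10: .###
#.##
.#..
#.##
gen 11: .###
#.##
.#.#
#...
gen 12: .###
#.##
...#
.##.
gen 13: .#..
#.#.
...#
.##.
gen 14: .#..
#.#.
..##
...#
gen 15: ....
.#..
.###
...#
gen 16: ###.
....
.###
...#
gen 17: ###.
....
####
##.#
gen 18: ###.
.#..
...#
#..#
gen 19: #.#.
#.#.
.#.#
#..#
gen 20: #.#.
#...
..#.
#.##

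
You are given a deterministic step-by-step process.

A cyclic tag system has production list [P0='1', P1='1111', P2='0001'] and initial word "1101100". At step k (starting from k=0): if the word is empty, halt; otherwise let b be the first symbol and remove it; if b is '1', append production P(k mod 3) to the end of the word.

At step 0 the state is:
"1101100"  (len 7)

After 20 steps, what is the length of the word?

37

t=0: "1101100"  (len 7)
t=1: "1011001"  (len 7)
t=2: "0110011111"  (len 10)
t=3: "110011111"  (len 9)
t=4: "100111111"  (len 9)
t=5: "001111111111"  (len 12)
t=6: "01111111111"  (len 11)
t=7: "1111111111"  (len 10)
t=8: "1111111111111"  (len 13)
t=9: "1111111111110001"  (len 16)
t=10: "1111111111100011"  (len 16)
t=11: "1111111111000111111"  (len 19)
t=12: "1111111110001111110001"  (len 22)
t=13: "1111111100011111100011"  (len 22)
t=14: "1111111000111111000111111"  (len 25)
t=15: "1111110001111110001111110001"  (len 28)
t=16: "1111100011111100011111100011"  (len 28)
t=17: "1111000111111000111111000111111"  (len 31)
t=18: "1110001111110001111110001111110001"  (len 34)
t=19: "1100011111100011111100011111100011"  (len 34)
t=20: "1000111111000111111000111111000111111"  (len 37)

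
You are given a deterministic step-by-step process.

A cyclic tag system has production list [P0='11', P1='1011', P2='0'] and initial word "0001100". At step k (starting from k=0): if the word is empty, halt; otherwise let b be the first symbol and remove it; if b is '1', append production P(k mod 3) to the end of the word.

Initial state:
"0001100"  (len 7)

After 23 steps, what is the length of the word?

t=0: "0001100"  (len 7)
t=1: "001100"  (len 6)
t=2: "01100"  (len 5)
t=3: "1100"  (len 4)
t=4: "10011"  (len 5)
t=5: "00111011"  (len 8)
t=6: "0111011"  (len 7)
t=7: "111011"  (len 6)
t=8: "110111011"  (len 9)
t=9: "101110110"  (len 9)
t=10: "0111011011"  (len 10)
t=11: "111011011"  (len 9)
t=12: "110110110"  (len 9)
t=13: "1011011011"  (len 10)
t=14: "0110110111011"  (len 13)
t=15: "110110111011"  (len 12)
t=16: "1011011101111"  (len 13)
t=17: "0110111011111011"  (len 16)
t=18: "110111011111011"  (len 15)
t=19: "1011101111101111"  (len 16)
t=20: "0111011111011111011"  (len 19)
t=21: "111011111011111011"  (len 18)
t=22: "1101111101111101111"  (len 19)
t=23: "1011111011111011111011"  (len 22)

22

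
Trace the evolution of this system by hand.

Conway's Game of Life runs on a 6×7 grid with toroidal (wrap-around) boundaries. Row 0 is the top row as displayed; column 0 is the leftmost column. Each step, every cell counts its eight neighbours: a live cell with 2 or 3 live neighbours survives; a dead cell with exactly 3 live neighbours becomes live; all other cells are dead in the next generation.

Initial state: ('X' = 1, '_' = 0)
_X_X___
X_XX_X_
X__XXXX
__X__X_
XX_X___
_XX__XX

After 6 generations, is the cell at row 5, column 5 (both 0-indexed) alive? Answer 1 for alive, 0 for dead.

step 0: _X_X___
X_XX_X_
X__XXXX
__X__X_
XX_X___
_XX__XX
step 1: ___X_X_
X____X_
X______
__X__X_
X__XXX_
___XX_X
step 2: ___X_X_
____X__
_X_____
_X_X_X_
__X____
__X___X
step 3: ___XXX_
____X__
__X_X__
_X_____
_XXX___
__XX___
step 4: __X__X_
_______
___X___
_X_____
_X_X___
_X_____
step 5: _______
_______
_______
_______
XX_____
_X_____
step 6: _______
_______
_______
_______
XX_____
XX_____

0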